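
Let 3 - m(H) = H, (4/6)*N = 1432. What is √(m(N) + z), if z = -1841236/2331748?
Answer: I*√729172677251038/582937 ≈ 46.323*I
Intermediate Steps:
N = 2148 (N = (3/2)*1432 = 2148)
m(H) = 3 - H
z = -460309/582937 (z = -1841236*1/2331748 = -460309/582937 ≈ -0.78964)
√(m(N) + z) = √((3 - 1*2148) - 460309/582937) = √((3 - 2148) - 460309/582937) = √(-2145 - 460309/582937) = √(-1250860174/582937) = I*√729172677251038/582937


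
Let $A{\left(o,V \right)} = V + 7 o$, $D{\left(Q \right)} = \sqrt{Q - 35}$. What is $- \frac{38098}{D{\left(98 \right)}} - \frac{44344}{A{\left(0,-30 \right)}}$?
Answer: $\frac{22172}{15} - \frac{38098 \sqrt{7}}{21} \approx -3321.8$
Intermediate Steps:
$D{\left(Q \right)} = \sqrt{-35 + Q}$
$- \frac{38098}{D{\left(98 \right)}} - \frac{44344}{A{\left(0,-30 \right)}} = - \frac{38098}{\sqrt{-35 + 98}} - \frac{44344}{-30 + 7 \cdot 0} = - \frac{38098}{\sqrt{63}} - \frac{44344}{-30 + 0} = - \frac{38098}{3 \sqrt{7}} - \frac{44344}{-30} = - 38098 \frac{\sqrt{7}}{21} - - \frac{22172}{15} = - \frac{38098 \sqrt{7}}{21} + \frac{22172}{15} = \frac{22172}{15} - \frac{38098 \sqrt{7}}{21}$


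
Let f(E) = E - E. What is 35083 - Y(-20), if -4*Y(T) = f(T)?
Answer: 35083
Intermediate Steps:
f(E) = 0
Y(T) = 0 (Y(T) = -¼*0 = 0)
35083 - Y(-20) = 35083 - 1*0 = 35083 + 0 = 35083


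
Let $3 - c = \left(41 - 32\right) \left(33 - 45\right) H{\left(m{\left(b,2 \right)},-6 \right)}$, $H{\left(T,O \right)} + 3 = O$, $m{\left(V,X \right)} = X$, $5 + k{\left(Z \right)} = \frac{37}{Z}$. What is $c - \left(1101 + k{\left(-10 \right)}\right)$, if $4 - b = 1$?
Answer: $- \frac{20613}{10} \approx -2061.3$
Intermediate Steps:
$b = 3$ ($b = 4 - 1 = 3$)
$k{\left(Z \right)} = -5 + \frac{37}{Z}$
$H{\left(T,O \right)} = -3 + O$
$c = -969$ ($c = 3 - \left(41 - 32\right) \left(33 - 45\right) \left(-3 - 6\right) = 3 - 9 \left(-12\right) \left(-9\right) = 3 - \left(-108\right) \left(-9\right) = 3 - 972 = -969$)
$c - \left(1101 + k{\left(-10 \right)}\right) = -969 - \left(1096 - \frac{37}{10}\right) = -969 - \frac{10923}{10} = - \frac{20613}{10}$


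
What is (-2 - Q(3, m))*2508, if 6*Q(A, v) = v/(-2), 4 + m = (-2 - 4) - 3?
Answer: -7733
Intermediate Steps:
m = -13 (m = -4 + ((-2 - 4) - 3) = -4 + (-6 - 3) = -4 - 9 = -13)
Q(A, v) = -v/12 (Q(A, v) = (v/(-2))/6 = (v*(-1/2))/6 = (-v/2)/6 = -v/12)
(-2 - Q(3, m))*2508 = (-2 - (-1)*(-13)/12)*2508 = (-2 - 1*13/12)*2508 = (-2 - 13/12)*2508 = -37/12*2508 = -7733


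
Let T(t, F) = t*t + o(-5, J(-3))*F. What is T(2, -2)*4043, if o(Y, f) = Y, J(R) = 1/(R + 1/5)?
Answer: 56602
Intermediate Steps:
J(R) = 1/(1/5 + R) (J(R) = 1/(R + 1/5) = 1/(1/5 + R))
T(t, F) = t**2 - 5*F (T(t, F) = t*t - 5*F = t**2 - 5*F)
T(2, -2)*4043 = (2**2 - 5*(-2))*4043 = (4 + 10)*4043 = 14*4043 = 56602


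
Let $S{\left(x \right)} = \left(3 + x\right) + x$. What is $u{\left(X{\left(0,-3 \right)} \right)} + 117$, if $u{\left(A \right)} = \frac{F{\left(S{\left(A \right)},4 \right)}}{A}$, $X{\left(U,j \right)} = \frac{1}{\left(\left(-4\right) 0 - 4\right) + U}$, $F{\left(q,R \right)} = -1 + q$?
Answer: $111$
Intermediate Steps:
$S{\left(x \right)} = 3 + 2 x$
$X{\left(U,j \right)} = \frac{1}{-4 + U}$ ($X{\left(U,j \right)} = \frac{1}{\left(0 - 4\right) + U} = \frac{1}{-4 + U}$)
$u{\left(A \right)} = \frac{2 + 2 A}{A}$ ($u{\left(A \right)} = \frac{-1 + \left(3 + 2 A\right)}{A} = \frac{2 + 2 A}{A}$)
$u{\left(X{\left(0,-3 \right)} \right)} + 117 = \left(2 + \frac{2}{\frac{1}{-4 + 0}}\right) + 117 = \left(2 + \frac{2}{\frac{1}{-4}}\right) + 117 = \left(2 + \frac{2}{- \frac{1}{4}}\right) + 117 = \left(2 + 2 \left(-4\right)\right) + 117 = \left(2 - 8\right) + 117 = -6 + 117 = 111$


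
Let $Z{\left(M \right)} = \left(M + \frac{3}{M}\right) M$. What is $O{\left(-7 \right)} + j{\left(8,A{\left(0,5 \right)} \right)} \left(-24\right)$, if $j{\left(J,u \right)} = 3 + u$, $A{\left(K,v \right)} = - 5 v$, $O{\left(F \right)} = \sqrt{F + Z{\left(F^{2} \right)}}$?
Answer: $528 + \sqrt{2397} \approx 576.96$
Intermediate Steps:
$Z{\left(M \right)} = M \left(M + \frac{3}{M}\right)$
$O{\left(F \right)} = \sqrt{3 + F + F^{4}}$ ($O{\left(F \right)} = \sqrt{F + \left(3 + \left(F^{2}\right)^{2}\right)} = \sqrt{F + \left(3 + F^{4}\right)} = \sqrt{3 + F + F^{4}}$)
$O{\left(-7 \right)} + j{\left(8,A{\left(0,5 \right)} \right)} \left(-24\right) = \sqrt{3 - 7 + \left(-7\right)^{4}} + \left(3 - 25\right) \left(-24\right) = \sqrt{3 - 7 + 2401} + \left(3 - 25\right) \left(-24\right) = \sqrt{2397} - -528 = \sqrt{2397} + 528 = 528 + \sqrt{2397}$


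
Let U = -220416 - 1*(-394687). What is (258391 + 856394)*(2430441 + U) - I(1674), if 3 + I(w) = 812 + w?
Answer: 2903693864437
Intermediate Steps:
U = 174271 (U = -220416 + 394687 = 174271)
I(w) = 809 + w (I(w) = -3 + (812 + w) = 809 + w)
(258391 + 856394)*(2430441 + U) - I(1674) = (258391 + 856394)*(2430441 + 174271) - (809 + 1674) = 1114785*2604712 - 1*2483 = 2903693866920 - 2483 = 2903693864437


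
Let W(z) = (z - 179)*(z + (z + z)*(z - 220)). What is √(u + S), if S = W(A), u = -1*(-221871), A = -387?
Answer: 5*I*√10619043 ≈ 16293.0*I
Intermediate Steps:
u = 221871
W(z) = (-179 + z)*(z + 2*z*(-220 + z)) (W(z) = (-179 + z)*(z + (2*z)*(-220 + z)) = (-179 + z)*(z + 2*z*(-220 + z)))
S = -265697946 (S = -387*(78581 - 797*(-387) + 2*(-387)²) = -387*(78581 + 308439 + 2*149769) = -387*(78581 + 308439 + 299538) = -387*686558 = -265697946)
√(u + S) = √(221871 - 265697946) = √(-265476075) = 5*I*√10619043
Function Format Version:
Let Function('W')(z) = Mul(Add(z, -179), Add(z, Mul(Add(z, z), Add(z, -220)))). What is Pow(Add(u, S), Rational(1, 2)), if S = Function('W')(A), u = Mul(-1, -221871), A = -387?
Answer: Mul(5, I, Pow(10619043, Rational(1, 2))) ≈ Mul(16293., I)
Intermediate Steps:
u = 221871
Function('W')(z) = Mul(Add(-179, z), Add(z, Mul(2, z, Add(-220, z)))) (Function('W')(z) = Mul(Add(-179, z), Add(z, Mul(Mul(2, z), Add(-220, z)))) = Mul(Add(-179, z), Add(z, Mul(2, z, Add(-220, z)))))
S = -265697946 (S = Mul(-387, Add(78581, Mul(-797, -387), Mul(2, Pow(-387, 2)))) = Mul(-387, Add(78581, 308439, Mul(2, 149769))) = Mul(-387, Add(78581, 308439, 299538)) = Mul(-387, 686558) = -265697946)
Pow(Add(u, S), Rational(1, 2)) = Pow(Add(221871, -265697946), Rational(1, 2)) = Pow(-265476075, Rational(1, 2)) = Mul(5, I, Pow(10619043, Rational(1, 2)))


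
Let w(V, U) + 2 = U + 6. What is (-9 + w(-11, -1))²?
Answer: 36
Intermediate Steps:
w(V, U) = 4 + U (w(V, U) = -2 + (U + 6) = -2 + (6 + U) = 4 + U)
(-9 + w(-11, -1))² = (-9 + (4 - 1))² = (-9 + 3)² = (-6)² = 36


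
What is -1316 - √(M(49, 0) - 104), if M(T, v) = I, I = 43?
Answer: -1316 - I*√61 ≈ -1316.0 - 7.8102*I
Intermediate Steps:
M(T, v) = 43
-1316 - √(M(49, 0) - 104) = -1316 - √(43 - 104) = -1316 - √(-61) = -1316 - I*√61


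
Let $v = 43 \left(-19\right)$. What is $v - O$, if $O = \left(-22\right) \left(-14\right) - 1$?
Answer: $-1124$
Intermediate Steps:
$O = 307$ ($O = 308 - 1 = 307$)
$v = -817$
$v - O = -817 - 307 = -1124$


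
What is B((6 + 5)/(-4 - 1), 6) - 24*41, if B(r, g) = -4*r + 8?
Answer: -4836/5 ≈ -967.20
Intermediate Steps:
B(r, g) = 8 - 4*r
B((6 + 5)/(-4 - 1), 6) - 24*41 = (8 - 4*(6 + 5)/(-4 - 1)) - 24*41 = (8 - 44/(-5)) - 984 = (8 - 44*(-1)/5) - 984 = (8 - 4*(-11/5)) - 984 = (8 + 44/5) - 984 = 84/5 - 984 = -4836/5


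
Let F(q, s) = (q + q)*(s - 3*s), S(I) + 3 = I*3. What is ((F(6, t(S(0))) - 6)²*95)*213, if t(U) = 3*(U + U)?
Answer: 3672166860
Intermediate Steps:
S(I) = -3 + 3*I (S(I) = -3 + I*3 = -3 + 3*I)
t(U) = 6*U (t(U) = 3*(2*U) = 6*U)
F(q, s) = -4*q*s (F(q, s) = (2*q)*(-2*s) = -4*q*s)
((F(6, t(S(0))) - 6)²*95)*213 = ((-4*6*6*(-3 + 3*0) - 6)²*95)*213 = ((-4*6*6*(-3 + 0) - 6)²*95)*213 = ((-4*6*6*(-3) - 6)²*95)*213 = ((-4*6*(-18) - 6)²*95)*213 = ((432 - 6)²*95)*213 = (426²*95)*213 = (181476*95)*213 = 17240220*213 = 3672166860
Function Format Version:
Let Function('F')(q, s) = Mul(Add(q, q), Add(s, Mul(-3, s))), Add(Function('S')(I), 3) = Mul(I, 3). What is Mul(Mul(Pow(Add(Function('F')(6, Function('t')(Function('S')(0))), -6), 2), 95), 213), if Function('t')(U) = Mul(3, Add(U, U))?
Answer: 3672166860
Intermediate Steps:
Function('S')(I) = Add(-3, Mul(3, I)) (Function('S')(I) = Add(-3, Mul(I, 3)) = Add(-3, Mul(3, I)))
Function('t')(U) = Mul(6, U) (Function('t')(U) = Mul(3, Mul(2, U)) = Mul(6, U))
Function('F')(q, s) = Mul(-4, q, s) (Function('F')(q, s) = Mul(Mul(2, q), Mul(-2, s)) = Mul(-4, q, s))
Mul(Mul(Pow(Add(Function('F')(6, Function('t')(Function('S')(0))), -6), 2), 95), 213) = Mul(Mul(Pow(Add(Mul(-4, 6, Mul(6, Add(-3, Mul(3, 0)))), -6), 2), 95), 213) = Mul(Mul(Pow(Add(Mul(-4, 6, Mul(6, Add(-3, 0))), -6), 2), 95), 213) = Mul(Mul(Pow(Add(Mul(-4, 6, Mul(6, -3)), -6), 2), 95), 213) = Mul(Mul(Pow(Add(Mul(-4, 6, -18), -6), 2), 95), 213) = Mul(Mul(Pow(Add(432, -6), 2), 95), 213) = Mul(Mul(Pow(426, 2), 95), 213) = Mul(Mul(181476, 95), 213) = Mul(17240220, 213) = 3672166860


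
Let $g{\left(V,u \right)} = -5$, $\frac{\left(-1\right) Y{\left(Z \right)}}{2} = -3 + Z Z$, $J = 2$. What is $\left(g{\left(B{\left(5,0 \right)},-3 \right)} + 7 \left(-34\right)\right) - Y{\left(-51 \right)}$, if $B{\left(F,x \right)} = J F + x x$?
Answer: $4953$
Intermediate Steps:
$B{\left(F,x \right)} = x^{2} + 2 F$ ($B{\left(F,x \right)} = 2 F + x x = 2 F + x^{2} = x^{2} + 2 F$)
$Y{\left(Z \right)} = 6 - 2 Z^{2}$ ($Y{\left(Z \right)} = - 2 \left(-3 + Z Z\right) = - 2 \left(-3 + Z^{2}\right) = 6 - 2 Z^{2}$)
$\left(g{\left(B{\left(5,0 \right)},-3 \right)} + 7 \left(-34\right)\right) - Y{\left(-51 \right)} = \left(-5 + 7 \left(-34\right)\right) - \left(6 - 2 \left(-51\right)^{2}\right) = \left(-5 - 238\right) - \left(6 - 5202\right) = -243 - \left(6 - 5202\right) = -243 - -5196 = -243 + 5196 = 4953$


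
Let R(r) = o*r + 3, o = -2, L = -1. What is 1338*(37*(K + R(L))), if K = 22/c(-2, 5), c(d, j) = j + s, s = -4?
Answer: 1336662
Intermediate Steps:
c(d, j) = -4 + j (c(d, j) = j - 4 = -4 + j)
R(r) = 3 - 2*r (R(r) = -2*r + 3 = 3 - 2*r)
K = 22 (K = 22/(-4 + 5) = 22/1 = 22*1 = 22)
1338*(37*(K + R(L))) = 1338*(37*(22 + (3 - 2*(-1)))) = 1338*(37*(22 + (3 + 2))) = 1338*(37*(22 + 5)) = 1338*(37*27) = 1338*999 = 1336662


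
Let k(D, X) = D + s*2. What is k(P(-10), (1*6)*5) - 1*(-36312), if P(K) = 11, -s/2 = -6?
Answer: 36347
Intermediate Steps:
s = 12 (s = -2*(-6) = 12)
k(D, X) = 24 + D (k(D, X) = D + 12*2 = D + 24 = 24 + D)
k(P(-10), (1*6)*5) - 1*(-36312) = (24 + 11) - 1*(-36312) = 35 + 36312 = 36347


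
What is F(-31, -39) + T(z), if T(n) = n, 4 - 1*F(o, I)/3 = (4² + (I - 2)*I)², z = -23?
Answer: -7824686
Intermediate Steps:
F(o, I) = 12 - 3*(16 + I*(-2 + I))² (F(o, I) = 12 - 3*(4² + (I - 2)*I)² = 12 - 3*(16 + (-2 + I)*I)² = 12 - 3*(16 + I*(-2 + I))²)
F(-31, -39) + T(z) = (12 - 3*(16 + (-39)² - 2*(-39))²) - 23 = (12 - 3*(16 + 1521 + 78)²) - 23 = (12 - 3*1615²) - 23 = (12 - 3*2608225) - 23 = (12 - 7824675) - 23 = -7824663 - 23 = -7824686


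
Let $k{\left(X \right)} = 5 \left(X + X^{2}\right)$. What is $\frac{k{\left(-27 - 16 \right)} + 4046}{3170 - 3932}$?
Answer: $- \frac{6538}{381} \approx -17.16$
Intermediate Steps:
$k{\left(X \right)} = 5 X + 5 X^{2}$
$\frac{k{\left(-27 - 16 \right)} + 4046}{3170 - 3932} = \frac{5 \left(-27 - 16\right) \left(1 - 43\right) + 4046}{3170 - 3932} = \frac{5 \left(-27 - 16\right) \left(1 - 43\right) + 4046}{-762} = \left(5 \left(-43\right) \left(1 - 43\right) + 4046\right) \left(- \frac{1}{762}\right) = \left(5 \left(-43\right) \left(-42\right) + 4046\right) \left(- \frac{1}{762}\right) = \left(9030 + 4046\right) \left(- \frac{1}{762}\right) = 13076 \left(- \frac{1}{762}\right) = - \frac{6538}{381}$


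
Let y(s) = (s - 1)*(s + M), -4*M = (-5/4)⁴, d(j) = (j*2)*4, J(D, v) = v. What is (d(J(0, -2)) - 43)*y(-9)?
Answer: -2903095/512 ≈ -5670.1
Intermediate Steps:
d(j) = 8*j (d(j) = (2*j)*4 = 8*j)
M = -625/1024 (M = -(-5/4)⁴/4 = -¼*625/256 = -625/1024 ≈ -0.61035)
y(s) = (-1 + s)*(-625/1024 + s) (y(s) = (s - 1)*(s - 625/1024) = (-1 + s)*(-625/1024 + s))
(d(J(0, -2)) - 43)*y(-9) = (8*(-2) - 43)*(625/1024 + (-9)² - 1649/1024*(-9)) = (-16 - 43)*(625/1024 + 81 + 14841/1024) = -59*49205/512 = -2903095/512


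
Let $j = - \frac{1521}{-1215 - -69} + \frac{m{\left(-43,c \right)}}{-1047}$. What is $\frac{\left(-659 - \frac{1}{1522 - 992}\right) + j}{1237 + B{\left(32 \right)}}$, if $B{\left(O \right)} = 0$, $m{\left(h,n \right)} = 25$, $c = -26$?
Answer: $- \frac{34854013916}{65553460485} \approx -0.53169$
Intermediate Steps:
$j = \frac{521279}{399954}$ ($j = - \frac{1521}{-1215 - -69} + \frac{25}{-1047} = - \frac{1521}{-1215 + 69} + 25 \left(- \frac{1}{1047}\right) = - \frac{1521}{-1146} - \frac{25}{1047} = \left(-1521\right) \left(- \frac{1}{1146}\right) - \frac{25}{1047} = \frac{507}{382} - \frac{25}{1047} = \frac{521279}{399954} \approx 1.3033$)
$\frac{\left(-659 - \frac{1}{1522 - 992}\right) + j}{1237 + B{\left(32 \right)}} = \frac{\left(-659 - \frac{1}{1522 - 992}\right) + \frac{521279}{399954}}{1237 + 0} = \frac{\left(-659 - \frac{1}{530}\right) + \frac{521279}{399954}}{1237} = \left(\left(-659 - \frac{1}{530}\right) + \frac{521279}{399954}\right) \frac{1}{1237} = \left(- \frac{349271}{530} + \frac{521279}{399954}\right) \frac{1}{1237} = \left(- \frac{34854013916}{52993905}\right) \frac{1}{1237} = - \frac{34854013916}{65553460485}$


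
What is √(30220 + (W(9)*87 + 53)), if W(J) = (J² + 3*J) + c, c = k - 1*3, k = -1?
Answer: 3*√4369 ≈ 198.30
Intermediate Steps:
c = -4 (c = -1 - 1*3 = -1 - 3 = -4)
W(J) = -4 + J² + 3*J (W(J) = (J² + 3*J) - 4 = -4 + J² + 3*J)
√(30220 + (W(9)*87 + 53)) = √(30220 + ((-4 + 9² + 3*9)*87 + 53)) = √(30220 + ((-4 + 81 + 27)*87 + 53)) = √(30220 + (104*87 + 53)) = √(30220 + (9048 + 53)) = √(30220 + 9101) = √39321 = 3*√4369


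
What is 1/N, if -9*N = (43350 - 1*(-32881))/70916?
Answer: -638244/76231 ≈ -8.3725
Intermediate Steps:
N = -76231/638244 (N = -(43350 - 1*(-32881))/(9*70916) = -(43350 + 32881)/(9*70916) = -76231/(9*70916) = -1/9*76231/70916 = -76231/638244 ≈ -0.11944)
1/N = 1/(-76231/638244) = -638244/76231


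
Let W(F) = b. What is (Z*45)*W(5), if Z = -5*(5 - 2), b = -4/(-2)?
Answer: -1350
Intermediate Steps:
b = 2 (b = -4*(-½) = 2)
W(F) = 2
Z = -15 (Z = -5*3 = -15)
(Z*45)*W(5) = -15*45*2 = -675*2 = -1350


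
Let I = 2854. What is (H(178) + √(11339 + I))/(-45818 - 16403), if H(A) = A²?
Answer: -31684/62221 - 3*√1577/62221 ≈ -0.51113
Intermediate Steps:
(H(178) + √(11339 + I))/(-45818 - 16403) = (178² + √(11339 + 2854))/(-45818 - 16403) = (31684 + √14193)/(-62221) = (31684 + 3*√1577)*(-1/62221) = -31684/62221 - 3*√1577/62221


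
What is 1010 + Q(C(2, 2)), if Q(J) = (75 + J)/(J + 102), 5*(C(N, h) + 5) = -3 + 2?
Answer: 489189/484 ≈ 1010.7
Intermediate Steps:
C(N, h) = -26/5 (C(N, h) = -5 + (-3 + 2)/5 = -5 + (1/5)*(-1) = -5 - 1/5 = -26/5)
Q(J) = (75 + J)/(102 + J)
1010 + Q(C(2, 2)) = 1010 + (75 - 26/5)/(102 - 26/5) = 1010 + (349/5)/(484/5) = 1010 + (5/484)*(349/5) = 1010 + 349/484 = 489189/484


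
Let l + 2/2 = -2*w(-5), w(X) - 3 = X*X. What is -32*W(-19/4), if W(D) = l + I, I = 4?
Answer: 1696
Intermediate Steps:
w(X) = 3 + X² (w(X) = 3 + X*X = 3 + X²)
l = -57 (l = -1 - 2*(3 + (-5)²) = -1 - 2*(3 + 25) = -1 - 2*28 = -1 - 56 = -57)
W(D) = -53 (W(D) = -57 + 4 = -53)
-32*W(-19/4) = -32*(-53) = 1696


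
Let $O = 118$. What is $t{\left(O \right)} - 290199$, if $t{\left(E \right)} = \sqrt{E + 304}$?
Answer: $-290199 + \sqrt{422} \approx -2.9018 \cdot 10^{5}$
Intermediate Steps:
$t{\left(E \right)} = \sqrt{304 + E}$
$t{\left(O \right)} - 290199 = \sqrt{304 + 118} - 290199 = \sqrt{422} - 290199 = -290199 + \sqrt{422}$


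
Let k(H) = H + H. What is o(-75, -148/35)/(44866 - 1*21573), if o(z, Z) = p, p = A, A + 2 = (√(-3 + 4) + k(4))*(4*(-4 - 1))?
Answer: -182/23293 ≈ -0.0078135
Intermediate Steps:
k(H) = 2*H
A = -182 (A = -2 + (√(-3 + 4) + 2*4)*(4*(-4 - 1)) = -2 + (√1 + 8)*(4*(-5)) = -2 + (1 + 8)*(-20) = -2 + 9*(-20) = -2 - 180 = -182)
p = -182
o(z, Z) = -182
o(-75, -148/35)/(44866 - 1*21573) = -182/(44866 - 1*21573) = -182/(44866 - 21573) = -182/23293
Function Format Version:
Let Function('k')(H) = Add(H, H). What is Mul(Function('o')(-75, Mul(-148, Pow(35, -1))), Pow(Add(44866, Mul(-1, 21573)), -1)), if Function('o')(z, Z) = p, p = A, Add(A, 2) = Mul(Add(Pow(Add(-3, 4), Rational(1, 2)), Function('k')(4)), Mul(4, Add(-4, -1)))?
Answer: Rational(-182, 23293) ≈ -0.0078135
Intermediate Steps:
Function('k')(H) = Mul(2, H)
A = -182 (A = Add(-2, Mul(Add(Pow(Add(-3, 4), Rational(1, 2)), Mul(2, 4)), Mul(4, Add(-4, -1)))) = Add(-2, Mul(Add(Pow(1, Rational(1, 2)), 8), Mul(4, -5))) = Add(-2, Mul(Add(1, 8), -20)) = Add(-2, Mul(9, -20)) = Add(-2, -180) = -182)
p = -182
Function('o')(z, Z) = -182
Mul(Function('o')(-75, Mul(-148, Pow(35, -1))), Pow(Add(44866, Mul(-1, 21573)), -1)) = Mul(-182, Pow(Add(44866, Mul(-1, 21573)), -1)) = Mul(-182, Pow(Add(44866, -21573), -1)) = Mul(-182, Pow(23293, -1)) = Mul(-182, Rational(1, 23293)) = Rational(-182, 23293)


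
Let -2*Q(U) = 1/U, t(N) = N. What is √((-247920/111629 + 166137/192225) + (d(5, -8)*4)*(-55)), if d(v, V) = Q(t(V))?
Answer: I*√123657163931754584747/2861051270 ≈ 3.8867*I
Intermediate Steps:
Q(U) = -1/(2*U)
d(v, V) = -1/(2*V)
√((-247920/111629 + 166137/192225) + (d(5, -8)*4)*(-55)) = √((-247920/111629 + 166137/192225) + (-½/(-8)*4)*(-55)) = √((-247920*1/111629 + 166137*(1/192225)) + (-½*(-⅛)*4)*(-55)) = √((-247920/111629 + 55379/64075) + ((1/16)*4)*(-55)) = √(-9703571609/7152628175 + (¼)*(-55)) = √(-9703571609/7152628175 - 55/4) = √(-432208836061/28610512700) = I*√123657163931754584747/2861051270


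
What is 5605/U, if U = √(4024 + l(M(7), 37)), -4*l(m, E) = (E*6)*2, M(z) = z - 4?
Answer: 5605*√3913/3913 ≈ 89.603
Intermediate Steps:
M(z) = -4 + z
l(m, E) = -3*E (l(m, E) = -E*6*2/4 = -6*E*2/4 = -3*E)
U = √3913 (U = √(4024 - 3*37) = √(4024 - 111) = √3913 ≈ 62.554)
5605/U = 5605/(√3913) = 5605*(√3913/3913) = 5605*√3913/3913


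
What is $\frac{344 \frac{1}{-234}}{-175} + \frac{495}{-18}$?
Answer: $- \frac{1125781}{40950} \approx -27.492$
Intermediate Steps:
$\frac{344 \frac{1}{-234}}{-175} + \frac{495}{-18} = 344 \left(- \frac{1}{234}\right) \left(- \frac{1}{175}\right) + 495 \left(- \frac{1}{18}\right) = \left(- \frac{172}{117}\right) \left(- \frac{1}{175}\right) - \frac{55}{2} = \frac{172}{20475} - \frac{55}{2} = - \frac{1125781}{40950}$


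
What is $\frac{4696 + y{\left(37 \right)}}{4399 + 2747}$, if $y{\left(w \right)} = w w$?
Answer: $\frac{6065}{7146} \approx 0.84873$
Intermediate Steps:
$y{\left(w \right)} = w^{2}$
$\frac{4696 + y{\left(37 \right)}}{4399 + 2747} = \frac{4696 + 37^{2}}{4399 + 2747} = \frac{4696 + 1369}{7146} = 6065 \cdot \frac{1}{7146} = \frac{6065}{7146}$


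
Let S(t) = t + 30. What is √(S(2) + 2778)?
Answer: √2810 ≈ 53.009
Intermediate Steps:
S(t) = 30 + t
√(S(2) + 2778) = √((30 + 2) + 2778) = √(32 + 2778) = √2810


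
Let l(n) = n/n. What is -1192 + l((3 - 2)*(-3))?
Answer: -1191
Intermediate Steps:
l(n) = 1
-1192 + l((3 - 2)*(-3)) = -1192 + 1 = -1191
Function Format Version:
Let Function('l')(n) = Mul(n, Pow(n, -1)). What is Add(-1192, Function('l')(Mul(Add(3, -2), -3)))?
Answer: -1191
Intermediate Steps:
Function('l')(n) = 1
Add(-1192, Function('l')(Mul(Add(3, -2), -3))) = Add(-1192, 1) = -1191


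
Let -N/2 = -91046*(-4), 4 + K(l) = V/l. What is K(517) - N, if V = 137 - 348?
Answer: 376563977/517 ≈ 7.2836e+5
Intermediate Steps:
V = -211
K(l) = -4 - 211/l
N = -728368 (N = -(-182092)*(-4) = -2*364184 = -728368)
K(517) - N = (-4 - 211/517) - 1*(-728368) = (-4 - 211*1/517) + 728368 = (-4 - 211/517) + 728368 = -2279/517 + 728368 = 376563977/517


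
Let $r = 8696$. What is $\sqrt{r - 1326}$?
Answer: $\sqrt{7370} \approx 85.849$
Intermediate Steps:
$\sqrt{r - 1326} = \sqrt{8696 - 1326} = \sqrt{7370}$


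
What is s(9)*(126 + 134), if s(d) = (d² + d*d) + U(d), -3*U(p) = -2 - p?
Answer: 129220/3 ≈ 43073.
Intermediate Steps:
U(p) = ⅔ + p/3 (U(p) = -(-2 - p)/3 = ⅔ + p/3)
s(d) = ⅔ + 2*d² + d/3 (s(d) = (d² + d*d) + (⅔ + d/3) = (d² + d²) + (⅔ + d/3) = 2*d² + (⅔ + d/3) = ⅔ + 2*d² + d/3)
s(9)*(126 + 134) = (⅔ + 2*9² + (⅓)*9)*(126 + 134) = (⅔ + 2*81 + 3)*260 = (⅔ + 162 + 3)*260 = (497/3)*260 = 129220/3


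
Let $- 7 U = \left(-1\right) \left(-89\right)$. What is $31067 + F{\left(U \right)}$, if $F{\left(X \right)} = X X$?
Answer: $\frac{1530204}{49} \approx 31229.0$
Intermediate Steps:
$U = - \frac{89}{7}$ ($U = - \frac{\left(-1\right) \left(-89\right)}{7} = \left(- \frac{1}{7}\right) 89 = - \frac{89}{7} \approx -12.714$)
$F{\left(X \right)} = X^{2}$
$31067 + F{\left(U \right)} = 31067 + \left(- \frac{89}{7}\right)^{2} = 31067 + \frac{7921}{49} = \frac{1530204}{49}$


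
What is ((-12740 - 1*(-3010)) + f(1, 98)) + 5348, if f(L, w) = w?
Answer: -4284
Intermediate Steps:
((-12740 - 1*(-3010)) + f(1, 98)) + 5348 = ((-12740 - 1*(-3010)) + 98) + 5348 = ((-12740 + 3010) + 98) + 5348 = (-9730 + 98) + 5348 = -9632 + 5348 = -4284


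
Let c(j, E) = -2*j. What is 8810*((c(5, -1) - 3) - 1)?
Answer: -123340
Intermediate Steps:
8810*((c(5, -1) - 3) - 1) = 8810*((-2*5 - 3) - 1) = 8810*((-10 - 3) - 1) = 8810*(-13 - 1) = 8810*(-14) = -123340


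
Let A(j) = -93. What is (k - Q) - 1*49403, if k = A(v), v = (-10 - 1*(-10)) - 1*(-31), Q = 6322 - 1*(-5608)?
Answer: -61426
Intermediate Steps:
Q = 11930 (Q = 6322 + 5608 = 11930)
v = 31 (v = (-10 + 10) + 31 = 0 + 31 = 31)
k = -93
(k - Q) - 1*49403 = (-93 - 1*11930) - 1*49403 = (-93 - 11930) - 49403 = -12023 - 49403 = -61426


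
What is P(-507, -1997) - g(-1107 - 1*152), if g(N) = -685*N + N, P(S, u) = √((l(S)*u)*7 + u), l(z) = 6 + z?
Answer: -861156 + √7001482 ≈ -8.5851e+5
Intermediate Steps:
P(S, u) = √(u + 7*u*(6 + S)) (P(S, u) = √(((6 + S)*u)*7 + u) = √((u*(6 + S))*7 + u) = √(7*u*(6 + S) + u) = √(u + 7*u*(6 + S)))
g(N) = -684*N
P(-507, -1997) - g(-1107 - 1*152) = √(-1997*(43 + 7*(-507))) - (-684)*(-1107 - 1*152) = √(-1997*(43 - 3549)) - (-684)*(-1107 - 152) = √(-1997*(-3506)) - (-684)*(-1259) = √7001482 - 1*861156 = √7001482 - 861156 = -861156 + √7001482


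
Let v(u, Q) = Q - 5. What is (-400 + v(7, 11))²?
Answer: 155236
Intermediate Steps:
v(u, Q) = -5 + Q
(-400 + v(7, 11))² = (-400 + (-5 + 11))² = (-400 + 6)² = (-394)² = 155236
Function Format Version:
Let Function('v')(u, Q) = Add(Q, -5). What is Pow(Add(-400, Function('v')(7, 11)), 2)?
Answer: 155236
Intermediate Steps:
Function('v')(u, Q) = Add(-5, Q)
Pow(Add(-400, Function('v')(7, 11)), 2) = Pow(Add(-400, Add(-5, 11)), 2) = Pow(Add(-400, 6), 2) = Pow(-394, 2) = 155236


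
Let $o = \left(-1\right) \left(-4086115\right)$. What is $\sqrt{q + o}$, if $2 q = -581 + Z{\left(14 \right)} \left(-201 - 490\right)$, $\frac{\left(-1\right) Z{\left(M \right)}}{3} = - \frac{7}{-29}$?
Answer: $\frac{\sqrt{3436388814}}{29} \approx 2021.4$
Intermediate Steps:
$Z{\left(M \right)} = - \frac{21}{29}$ ($Z{\left(M \right)} = - 3 \left(- \frac{7}{-29}\right) = - 3 \left(\left(-7\right) \left(- \frac{1}{29}\right)\right) = \left(-3\right) \frac{7}{29} = - \frac{21}{29}$)
$q = - \frac{1169}{29}$ ($q = \frac{-581 - \frac{21 \left(-201 - 490\right)}{29}}{2} = \frac{-581 - - \frac{14511}{29}}{2} = \frac{-581 + \frac{14511}{29}}{2} = \frac{1}{2} \left(- \frac{2338}{29}\right) = - \frac{1169}{29} \approx -40.31$)
$o = 4086115$
$\sqrt{q + o} = \sqrt{- \frac{1169}{29} + 4086115} = \sqrt{\frac{118496166}{29}} = \frac{\sqrt{3436388814}}{29}$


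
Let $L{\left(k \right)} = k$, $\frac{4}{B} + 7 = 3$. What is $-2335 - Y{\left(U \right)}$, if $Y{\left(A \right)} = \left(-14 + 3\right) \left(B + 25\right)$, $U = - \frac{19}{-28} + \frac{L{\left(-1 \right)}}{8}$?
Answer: $-2071$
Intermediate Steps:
$B = -1$ ($B = \frac{4}{-7 + 3} = \frac{4}{-4} = 4 \left(- \frac{1}{4}\right) = -1$)
$U = \frac{31}{56}$ ($U = - \frac{19}{-28} - \frac{1}{8} = \left(-19\right) \left(- \frac{1}{28}\right) - \frac{1}{8} = \frac{19}{28} - \frac{1}{8} = \frac{31}{56} \approx 0.55357$)
$Y{\left(A \right)} = -264$ ($Y{\left(A \right)} = \left(-14 + 3\right) \left(-1 + 25\right) = \left(-11\right) 24 = -264$)
$-2335 - Y{\left(U \right)} = -2335 - -264 = -2335 + 264 = -2071$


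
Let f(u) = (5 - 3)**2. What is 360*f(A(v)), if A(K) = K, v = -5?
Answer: 1440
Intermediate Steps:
f(u) = 4 (f(u) = 2**2 = 4)
360*f(A(v)) = 360*4 = 1440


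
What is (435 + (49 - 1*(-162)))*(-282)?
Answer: -182172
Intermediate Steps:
(435 + (49 - 1*(-162)))*(-282) = (435 + (49 + 162))*(-282) = (435 + 211)*(-282) = 646*(-282) = -182172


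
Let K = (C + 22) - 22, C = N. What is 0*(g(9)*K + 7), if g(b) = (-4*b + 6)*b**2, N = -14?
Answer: 0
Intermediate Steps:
C = -14
K = -14 (K = (-14 + 22) - 22 = 8 - 22 = -14)
g(b) = b**2*(6 - 4*b) (g(b) = (6 - 4*b)*b**2 = b**2*(6 - 4*b))
0*(g(9)*K + 7) = 0*((9**2*(6 - 4*9))*(-14) + 7) = 0*((81*(6 - 36))*(-14) + 7) = 0*((81*(-30))*(-14) + 7) = 0*(-2430*(-14) + 7) = 0*(34020 + 7) = 0*34027 = 0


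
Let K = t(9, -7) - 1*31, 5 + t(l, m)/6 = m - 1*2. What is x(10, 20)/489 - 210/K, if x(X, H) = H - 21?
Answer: 20515/11247 ≈ 1.8240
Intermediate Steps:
t(l, m) = -42 + 6*m (t(l, m) = -30 + 6*(m - 1*2) = -30 + 6*(m - 2) = -30 + 6*(-2 + m) = -30 + (-12 + 6*m) = -42 + 6*m)
x(X, H) = -21 + H
K = -115 (K = (-42 + 6*(-7)) - 1*31 = (-42 - 42) - 31 = -84 - 31 = -115)
x(10, 20)/489 - 210/K = (-21 + 20)/489 - 210/(-115) = -1*1/489 - 210*(-1/115) = -1/489 + 42/23 = 20515/11247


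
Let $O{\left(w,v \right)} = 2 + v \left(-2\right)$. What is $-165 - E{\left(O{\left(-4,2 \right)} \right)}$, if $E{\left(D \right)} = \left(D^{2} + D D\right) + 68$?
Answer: $-241$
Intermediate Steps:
$O{\left(w,v \right)} = 2 - 2 v$
$E{\left(D \right)} = 68 + 2 D^{2}$ ($E{\left(D \right)} = \left(D^{2} + D^{2}\right) + 68 = 2 D^{2} + 68 = 68 + 2 D^{2}$)
$-165 - E{\left(O{\left(-4,2 \right)} \right)} = -165 - \left(68 + 2 \left(2 - 4\right)^{2}\right) = -165 - \left(68 + 2 \left(-2\right)^{2}\right) = -165 - \left(68 + 2 \cdot 4\right) = -165 - \left(68 + 8\right) = -165 - 76 = -241$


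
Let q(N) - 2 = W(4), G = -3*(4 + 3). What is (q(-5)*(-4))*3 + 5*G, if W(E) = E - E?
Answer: -129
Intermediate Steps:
G = -21 (G = -3*7 = -21)
W(E) = 0
q(N) = 2 (q(N) = 2 + 0 = 2)
(q(-5)*(-4))*3 + 5*G = (2*(-4))*3 + 5*(-21) = -8*3 - 105 = -24 - 105 = -129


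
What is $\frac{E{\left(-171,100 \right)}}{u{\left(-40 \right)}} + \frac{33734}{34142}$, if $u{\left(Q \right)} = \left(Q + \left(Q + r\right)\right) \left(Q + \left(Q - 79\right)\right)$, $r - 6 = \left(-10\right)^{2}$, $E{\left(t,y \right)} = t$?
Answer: $\frac{24215773}{23523838} \approx 1.0294$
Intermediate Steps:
$r = 106$ ($r = 6 + \left(-10\right)^{2} = 6 + 100 = 106$)
$u{\left(Q \right)} = \left(-79 + 2 Q\right) \left(106 + 2 Q\right)$ ($u{\left(Q \right)} = \left(Q + \left(Q + 106\right)\right) \left(Q + \left(Q - 79\right)\right) = \left(Q + \left(106 + Q\right)\right) \left(Q + \left(-79 + Q\right)\right) = \left(106 + 2 Q\right) \left(-79 + 2 Q\right) = \left(-79 + 2 Q\right) \left(106 + 2 Q\right)$)
$\frac{E{\left(-171,100 \right)}}{u{\left(-40 \right)}} + \frac{33734}{34142} = - \frac{171}{-8374 + 4 \left(-40\right)^{2} + 54 \left(-40\right)} + \frac{33734}{34142} = - \frac{171}{-8374 + 4 \cdot 1600 - 2160} + 33734 \cdot \frac{1}{34142} = - \frac{171}{-8374 + 6400 - 2160} + \frac{16867}{17071} = - \frac{171}{-4134} + \frac{16867}{17071} = \left(-171\right) \left(- \frac{1}{4134}\right) + \frac{16867}{17071} = \frac{57}{1378} + \frac{16867}{17071} = \frac{24215773}{23523838}$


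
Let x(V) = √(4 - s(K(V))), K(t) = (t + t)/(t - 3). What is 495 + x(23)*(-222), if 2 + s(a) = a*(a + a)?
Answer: 495 - 111*I*√458/5 ≈ 495.0 - 475.1*I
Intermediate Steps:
K(t) = 2*t/(-3 + t) (K(t) = (2*t)/(-3 + t) = 2*t/(-3 + t))
s(a) = -2 + 2*a² (s(a) = -2 + a*(a + a) = -2 + a*(2*a) = -2 + 2*a²)
x(V) = √(6 - 8*V²/(-3 + V)²) (x(V) = √(4 - (-2 + 2*(2*V/(-3 + V))²)) = √(4 - (-2 + 2*(4*V²/(-3 + V)²))) = √(4 - (-2 + 8*V²/(-3 + V)²)) = √(4 + (2 - 8*V²/(-3 + V)²)) = √(6 - 8*V²/(-3 + V)²))
495 + x(23)*(-222) = 495 + (√2*√(3 - 4*23²/(-3 + 23)²))*(-222) = 495 + (√2*√(3 - 4*529/20²))*(-222) = 495 + (√2*√(3 - 4*529*1/400))*(-222) = 495 + (√2*√(3 - 529/100))*(-222) = 495 + (√2*√(-229/100))*(-222) = 495 + (√2*(I*√229/10))*(-222) = 495 + (I*√458/10)*(-222) = 495 - 111*I*√458/5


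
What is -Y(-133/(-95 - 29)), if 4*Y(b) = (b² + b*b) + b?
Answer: -25935/30752 ≈ -0.84336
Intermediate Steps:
Y(b) = b²/2 + b/4 (Y(b) = ((b² + b*b) + b)/4 = ((b² + b²) + b)/4 = (2*b² + b)/4 = (b + 2*b²)/4 = b²/2 + b/4)
-Y(-133/(-95 - 29)) = -(-133/(-95 - 29))*(1 + 2*(-133/(-95 - 29)))/4 = -(-133/(-124))*(1 + 2*(-133/(-124)))/4 = -(-133*(-1/124))*(1 + 2*(-133*(-1/124)))/4 = -133*(1 + 2*(133/124))/(4*124) = -133*(1 + 133/62)/(4*124) = -133*195/(4*124*62) = -1*25935/30752 = -25935/30752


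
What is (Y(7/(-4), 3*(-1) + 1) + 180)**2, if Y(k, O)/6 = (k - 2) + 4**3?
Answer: 1172889/4 ≈ 2.9322e+5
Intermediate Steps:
Y(k, O) = 372 + 6*k (Y(k, O) = 6*((k - 2) + 4**3) = 6*((-2 + k) + 64) = 6*(62 + k) = 372 + 6*k)
(Y(7/(-4), 3*(-1) + 1) + 180)**2 = ((372 + 6*(7/(-4))) + 180)**2 = ((372 + 6*(7*(-1/4))) + 180)**2 = ((372 + 6*(-7/4)) + 180)**2 = ((372 - 21/2) + 180)**2 = (723/2 + 180)**2 = (1083/2)**2 = 1172889/4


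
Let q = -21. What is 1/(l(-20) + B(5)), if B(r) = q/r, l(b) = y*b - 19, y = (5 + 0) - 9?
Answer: 5/284 ≈ 0.017606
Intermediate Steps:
y = -4 (y = 5 - 9 = -4)
l(b) = -19 - 4*b (l(b) = -4*b - 19 = -19 - 4*b)
B(r) = -21/r
1/(l(-20) + B(5)) = 1/((-19 - 4*(-20)) - 21/5) = 1/((-19 + 80) - 21*1/5) = 1/(61 - 21/5) = 1/(284/5) = 5/284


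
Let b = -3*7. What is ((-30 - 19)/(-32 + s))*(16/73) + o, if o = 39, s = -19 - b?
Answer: 43097/1095 ≈ 39.358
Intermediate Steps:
b = -21
s = 2 (s = -19 - 1*(-21) = -19 + 21 = 2)
((-30 - 19)/(-32 + s))*(16/73) + o = ((-30 - 19)/(-32 + 2))*(16/73) + 39 = (-49/(-30))*(16*(1/73)) + 39 = -49*(-1/30)*(16/73) + 39 = (49/30)*(16/73) + 39 = 392/1095 + 39 = 43097/1095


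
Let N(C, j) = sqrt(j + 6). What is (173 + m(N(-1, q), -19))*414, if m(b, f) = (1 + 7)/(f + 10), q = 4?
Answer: 71254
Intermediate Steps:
N(C, j) = sqrt(6 + j)
m(b, f) = 8/(10 + f)
(173 + m(N(-1, q), -19))*414 = (173 + 8/(10 - 19))*414 = (173 + 8/(-9))*414 = (173 + 8*(-1/9))*414 = (173 - 8/9)*414 = (1549/9)*414 = 71254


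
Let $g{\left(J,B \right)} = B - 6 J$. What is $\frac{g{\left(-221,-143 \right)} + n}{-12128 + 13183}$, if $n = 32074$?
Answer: $\frac{33257}{1055} \approx 31.523$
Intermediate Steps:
$\frac{g{\left(-221,-143 \right)} + n}{-12128 + 13183} = \frac{\left(-143 - -1326\right) + 32074}{-12128 + 13183} = \frac{\left(-143 + 1326\right) + 32074}{1055} = \left(1183 + 32074\right) \frac{1}{1055} = 33257 \cdot \frac{1}{1055} = \frac{33257}{1055}$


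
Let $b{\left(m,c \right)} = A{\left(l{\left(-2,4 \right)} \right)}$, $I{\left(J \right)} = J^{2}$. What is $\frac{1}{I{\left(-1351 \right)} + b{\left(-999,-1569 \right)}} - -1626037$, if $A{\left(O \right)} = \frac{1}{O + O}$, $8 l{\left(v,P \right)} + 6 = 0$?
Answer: $\frac{8903529823240}{5475601} \approx 1.626 \cdot 10^{6}$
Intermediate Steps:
$l{\left(v,P \right)} = - \frac{3}{4}$ ($l{\left(v,P \right)} = - \frac{3}{4} + \frac{1}{8} \cdot 0 = - \frac{3}{4} + 0 = - \frac{3}{4}$)
$A{\left(O \right)} = \frac{1}{2 O}$
$b{\left(m,c \right)} = - \frac{2}{3}$ ($b{\left(m,c \right)} = \frac{1}{2 \left(- \frac{3}{4}\right)} = \frac{1}{2} \left(- \frac{4}{3}\right) = - \frac{2}{3}$)
$\frac{1}{I{\left(-1351 \right)} + b{\left(-999,-1569 \right)}} - -1626037 = \frac{1}{\left(-1351\right)^{2} - \frac{2}{3}} - -1626037 = \frac{1}{1825201 - \frac{2}{3}} + 1626037 = \frac{1}{\frac{5475601}{3}} + 1626037 = \frac{3}{5475601} + 1626037 = \frac{8903529823240}{5475601}$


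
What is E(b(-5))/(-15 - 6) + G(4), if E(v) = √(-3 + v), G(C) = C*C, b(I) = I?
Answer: 16 - 2*I*√2/21 ≈ 16.0 - 0.13469*I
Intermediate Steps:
G(C) = C²
E(b(-5))/(-15 - 6) + G(4) = √(-3 - 5)/(-15 - 6) + 4² = √(-8)/(-21) + 16 = (2*I*√2)*(-1/21) + 16 = -2*I*√2/21 + 16 = 16 - 2*I*√2/21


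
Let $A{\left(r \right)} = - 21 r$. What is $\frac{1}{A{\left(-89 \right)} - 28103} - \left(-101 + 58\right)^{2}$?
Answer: $- \frac{48506667}{26234} \approx -1849.0$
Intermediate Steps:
$\frac{1}{A{\left(-89 \right)} - 28103} - \left(-101 + 58\right)^{2} = \frac{1}{\left(-21\right) \left(-89\right) - 28103} - \left(-101 + 58\right)^{2} = \frac{1}{1869 - 28103} - \left(-43\right)^{2} = \frac{1}{-26234} - 1849 = - \frac{1}{26234} - 1849 = - \frac{48506667}{26234}$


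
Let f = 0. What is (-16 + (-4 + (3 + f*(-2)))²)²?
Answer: 225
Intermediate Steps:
(-16 + (-4 + (3 + f*(-2)))²)² = (-16 + (-4 + (3 + 0*(-2)))²)² = (-16 + (-4 + (3 + 0))²)² = (-16 + (-4 + 3)²)² = (-16 + (-1)²)² = (-16 + 1)² = (-15)² = 225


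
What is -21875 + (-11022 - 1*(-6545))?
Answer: -26352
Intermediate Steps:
-21875 + (-11022 - 1*(-6545)) = -21875 + (-11022 + 6545) = -21875 - 4477 = -26352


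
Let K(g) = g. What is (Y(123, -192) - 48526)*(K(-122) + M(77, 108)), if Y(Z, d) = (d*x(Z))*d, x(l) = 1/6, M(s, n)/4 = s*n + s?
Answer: -1417677900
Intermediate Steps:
M(s, n) = 4*s + 4*n*s (M(s, n) = 4*(s*n + s) = 4*(n*s + s) = 4*(s + n*s) = 4*s + 4*n*s)
x(l) = ⅙ (x(l) = 1*(⅙) = ⅙)
Y(Z, d) = d²/6 (Y(Z, d) = (d*(⅙))*d = (d/6)*d = d²/6)
(Y(123, -192) - 48526)*(K(-122) + M(77, 108)) = ((⅙)*(-192)² - 48526)*(-122 + 4*77*(1 + 108)) = ((⅙)*36864 - 48526)*(-122 + 4*77*109) = (6144 - 48526)*(-122 + 33572) = -42382*33450 = -1417677900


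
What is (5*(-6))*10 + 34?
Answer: -266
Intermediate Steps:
(5*(-6))*10 + 34 = -30*10 + 34 = -300 + 34 = -266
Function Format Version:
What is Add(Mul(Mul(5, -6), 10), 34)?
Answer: -266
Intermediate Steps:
Add(Mul(Mul(5, -6), 10), 34) = Add(Mul(-30, 10), 34) = Add(-300, 34) = -266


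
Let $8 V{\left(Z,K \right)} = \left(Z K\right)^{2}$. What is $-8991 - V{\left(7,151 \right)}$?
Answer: $- \frac{1189177}{8} \approx -1.4865 \cdot 10^{5}$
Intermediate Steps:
$V{\left(Z,K \right)} = \frac{K^{2} Z^{2}}{8}$ ($V{\left(Z,K \right)} = \frac{\left(Z K\right)^{2}}{8} = \frac{\left(K Z\right)^{2}}{8} = \frac{K^{2} Z^{2}}{8}$)
$-8991 - V{\left(7,151 \right)} = -8991 - \frac{151^{2} \cdot 7^{2}}{8} = -8991 - \frac{1}{8} \cdot 22801 \cdot 49 = -8991 - \frac{1117249}{8} = - \frac{1189177}{8}$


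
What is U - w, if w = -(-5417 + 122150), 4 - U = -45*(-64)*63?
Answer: -64703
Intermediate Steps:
U = -181436 (U = 4 - (-45*(-64))*63 = 4 - 2880*63 = 4 - 1*181440 = 4 - 181440 = -181436)
w = -116733 (w = -1*116733 = -116733)
U - w = -181436 - 1*(-116733) = -181436 + 116733 = -64703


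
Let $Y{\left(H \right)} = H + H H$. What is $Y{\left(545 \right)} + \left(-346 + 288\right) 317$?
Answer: $279184$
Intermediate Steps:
$Y{\left(H \right)} = H + H^{2}$
$Y{\left(545 \right)} + \left(-346 + 288\right) 317 = 545 \left(1 + 545\right) + \left(-346 + 288\right) 317 = 545 \cdot 546 - 18386 = 297570 - 18386 = 279184$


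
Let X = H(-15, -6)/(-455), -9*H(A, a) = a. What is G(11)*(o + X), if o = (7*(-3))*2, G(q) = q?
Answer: -630652/1365 ≈ -462.02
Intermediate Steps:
H(A, a) = -a/9
X = -2/1365 (X = -⅑*(-6)/(-455) = (⅔)*(-1/455) = -2/1365 ≈ -0.0014652)
o = -42 (o = -21*2 = -42)
G(11)*(o + X) = 11*(-42 - 2/1365) = 11*(-57332/1365) = -630652/1365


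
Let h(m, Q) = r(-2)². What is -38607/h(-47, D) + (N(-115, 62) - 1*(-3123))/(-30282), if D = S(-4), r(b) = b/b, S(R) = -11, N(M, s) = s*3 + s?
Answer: -1169100545/30282 ≈ -38607.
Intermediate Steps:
N(M, s) = 4*s (N(M, s) = 3*s + s = 4*s)
r(b) = 1
D = -11
h(m, Q) = 1 (h(m, Q) = 1² = 1)
-38607/h(-47, D) + (N(-115, 62) - 1*(-3123))/(-30282) = -38607/1 + (4*62 - 1*(-3123))/(-30282) = -38607*1 + (248 + 3123)*(-1/30282) = -38607 + 3371*(-1/30282) = -38607 - 3371/30282 = -1169100545/30282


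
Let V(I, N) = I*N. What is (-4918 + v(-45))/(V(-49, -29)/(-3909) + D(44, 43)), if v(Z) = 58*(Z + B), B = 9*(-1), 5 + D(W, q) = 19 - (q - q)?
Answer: -899070/1523 ≈ -590.33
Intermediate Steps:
D(W, q) = 14 (D(W, q) = -5 + (19 - (q - q)) = -5 + (19 - 1*0) = -5 + (19 + 0) = -5 + 19 = 14)
B = -9
v(Z) = -522 + 58*Z (v(Z) = 58*(Z - 9) = 58*(-9 + Z) = -522 + 58*Z)
(-4918 + v(-45))/(V(-49, -29)/(-3909) + D(44, 43)) = (-4918 + (-522 + 58*(-45)))/(-49*(-29)/(-3909) + 14) = (-4918 + (-522 - 2610))/(1421*(-1/3909) + 14) = (-4918 - 3132)/(-1421/3909 + 14) = -8050/53305/3909 = -8050*3909/53305 = -899070/1523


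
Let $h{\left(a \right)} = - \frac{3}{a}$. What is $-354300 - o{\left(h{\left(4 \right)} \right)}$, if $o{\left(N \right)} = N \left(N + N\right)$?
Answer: $- \frac{2834409}{8} \approx -3.543 \cdot 10^{5}$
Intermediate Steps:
$o{\left(N \right)} = 2 N^{2}$ ($o{\left(N \right)} = N 2 N = 2 N^{2}$)
$-354300 - o{\left(h{\left(4 \right)} \right)} = -354300 - 2 \left(- \frac{3}{4}\right)^{2} = -354300 - 2 \cdot \frac{9}{16} = -354300 - \frac{9}{8} = - \frac{2834409}{8}$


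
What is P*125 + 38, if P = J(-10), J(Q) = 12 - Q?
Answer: 2788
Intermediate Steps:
P = 22 (P = 12 - 1*(-10) = 12 + 10 = 22)
P*125 + 38 = 22*125 + 38 = 2750 + 38 = 2788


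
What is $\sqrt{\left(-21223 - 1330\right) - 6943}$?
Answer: $2 i \sqrt{7374} \approx 171.74 i$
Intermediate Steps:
$\sqrt{\left(-21223 - 1330\right) - 6943} = \sqrt{-22553 - 6943} = \sqrt{-29496} = 2 i \sqrt{7374}$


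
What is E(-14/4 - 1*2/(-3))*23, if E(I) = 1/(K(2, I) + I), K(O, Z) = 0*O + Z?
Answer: -69/17 ≈ -4.0588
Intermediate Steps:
K(O, Z) = Z (K(O, Z) = 0 + Z = Z)
E(I) = 1/(2*I) (E(I) = 1/(I + I) = 1/(2*I))
E(-14/4 - 1*2/(-3))*23 = (1/(2*(-14/4 - 1*2/(-3))))*23 = (1/(2*(-14*¼ - 2*(-⅓))))*23 = (1/(2*(-7/2 + ⅔)))*23 = (1/(2*(-17/6)))*23 = ((½)*(-6/17))*23 = -3/17*23 = -69/17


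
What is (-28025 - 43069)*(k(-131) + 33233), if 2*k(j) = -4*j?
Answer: -2381293530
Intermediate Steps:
k(j) = -2*j (k(j) = (-4*j)/2 = -2*j)
(-28025 - 43069)*(k(-131) + 33233) = (-28025 - 43069)*(-2*(-131) + 33233) = -71094*(262 + 33233) = -71094*33495 = -2381293530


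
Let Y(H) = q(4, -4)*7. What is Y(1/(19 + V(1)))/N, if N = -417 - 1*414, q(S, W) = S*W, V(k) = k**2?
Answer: 112/831 ≈ 0.13478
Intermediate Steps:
Y(H) = -112 (Y(H) = (4*(-4))*7 = -16*7 = -112)
N = -831 (N = -417 - 414 = -831)
Y(1/(19 + V(1)))/N = -112/(-831) = -112*(-1/831) = 112/831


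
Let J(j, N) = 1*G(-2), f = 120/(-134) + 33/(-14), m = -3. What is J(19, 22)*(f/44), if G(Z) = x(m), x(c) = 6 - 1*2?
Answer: -3051/10318 ≈ -0.29570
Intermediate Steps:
x(c) = 4 (x(c) = 6 - 2 = 4)
G(Z) = 4
f = -3051/938 (f = 120*(-1/134) + 33*(-1/14) = -60/67 - 33/14 = -3051/938 ≈ -3.2527)
J(j, N) = 4 (J(j, N) = 1*4 = 4)
J(19, 22)*(f/44) = 4*(-3051/938/44) = 4*(-3051/938*1/44) = 4*(-3051/41272) = -3051/10318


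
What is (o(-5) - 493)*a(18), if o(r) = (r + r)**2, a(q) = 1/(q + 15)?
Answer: -131/11 ≈ -11.909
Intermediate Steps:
a(q) = 1/(15 + q)
o(r) = 4*r**2 (o(r) = (2*r)**2 = 4*r**2)
(o(-5) - 493)*a(18) = (4*(-5)**2 - 493)/(15 + 18) = (4*25 - 493)/33 = (100 - 493)*(1/33) = -393*1/33 = -131/11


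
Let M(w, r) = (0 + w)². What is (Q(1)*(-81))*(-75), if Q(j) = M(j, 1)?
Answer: 6075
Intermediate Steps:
M(w, r) = w²
Q(j) = j²
(Q(1)*(-81))*(-75) = (1²*(-81))*(-75) = (1*(-81))*(-75) = -81*(-75) = 6075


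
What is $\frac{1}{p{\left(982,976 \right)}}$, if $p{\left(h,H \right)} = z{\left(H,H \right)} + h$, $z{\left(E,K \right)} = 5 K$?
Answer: $\frac{1}{5862} \approx 0.00017059$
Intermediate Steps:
$p{\left(h,H \right)} = h + 5 H$ ($p{\left(h,H \right)} = 5 H + h = h + 5 H$)
$\frac{1}{p{\left(982,976 \right)}} = \frac{1}{982 + 5 \cdot 976} = \frac{1}{982 + 4880} = \frac{1}{5862}$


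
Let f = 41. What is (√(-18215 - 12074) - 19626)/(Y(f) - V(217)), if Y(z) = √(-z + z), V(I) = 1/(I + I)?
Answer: 8517684 - 434*I*√30289 ≈ 8.5177e+6 - 75532.0*I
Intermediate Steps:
V(I) = 1/(2*I)
Y(z) = 0 (Y(z) = √0 = 0)
(√(-18215 - 12074) - 19626)/(Y(f) - V(217)) = (√(-18215 - 12074) - 19626)/(0 - 1/(2*217)) = (√(-30289) - 19626)/(0 - 1/(2*217)) = (I*√30289 - 19626)/(0 - 1*1/434) = (-19626 + I*√30289)/(0 - 1/434) = (-19626 + I*√30289)/(-1/434) = (-19626 + I*√30289)*(-434) = 8517684 - 434*I*√30289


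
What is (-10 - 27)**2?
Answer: 1369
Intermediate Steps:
(-10 - 27)**2 = (-37)**2 = 1369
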